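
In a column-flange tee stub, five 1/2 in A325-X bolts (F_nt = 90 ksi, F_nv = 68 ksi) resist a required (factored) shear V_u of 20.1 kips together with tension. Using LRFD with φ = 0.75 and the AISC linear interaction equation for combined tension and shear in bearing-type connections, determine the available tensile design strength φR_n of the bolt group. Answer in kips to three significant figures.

A_b = π·0.5²/4 = 0.1963 in²; f_rv = 20.1 / (5 × 0.1963) = 20.47 ksi.
F'_nt = 1.3 F_nt − (F_nt / φF_nv) f_rv = 1.3·90 − (90/(0.75·68))·20.47 = 80.87 ksi, capped at F_nt → F'_nt = 80.87 ksi.
R_n = F'_nt · A_b · n = 80.87 × 0.1963 × 5 = 79.39 kips.
Design strength φR_n = 0.75 × 79.39 = 59.5 kips.

59.5 kips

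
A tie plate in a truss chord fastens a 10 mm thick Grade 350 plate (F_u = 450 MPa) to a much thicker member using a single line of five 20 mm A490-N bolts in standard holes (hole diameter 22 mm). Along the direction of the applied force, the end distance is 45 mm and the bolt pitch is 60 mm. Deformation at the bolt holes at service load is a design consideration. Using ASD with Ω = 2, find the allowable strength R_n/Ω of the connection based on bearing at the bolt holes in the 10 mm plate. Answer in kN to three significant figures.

Per bolt r_n = 1.2 l_c t F_u ≤ 2.4 d t F_u; upper limit = 2.4 × 20 × 10 × 450 / 1000 = 216 kN.
Edge bolt: l_c = 45 − 22/2 = 34 mm → 1.2 × 34 × 10 × 450 / 1000 = 183.6 → r_n = 183.6 kN.
Interior bolts: l_c = 60 − 22 = 38 mm → 1.2 × 38 × 10 × 450 / 1000 = 205.2 → r_n = 205.2 kN.
R_n = 1 × 183.6 + 4 × 205.2 = 1004 kN.
Allowable strength R_n/Ω = 1004 / 2 = 502 kN.

502 kN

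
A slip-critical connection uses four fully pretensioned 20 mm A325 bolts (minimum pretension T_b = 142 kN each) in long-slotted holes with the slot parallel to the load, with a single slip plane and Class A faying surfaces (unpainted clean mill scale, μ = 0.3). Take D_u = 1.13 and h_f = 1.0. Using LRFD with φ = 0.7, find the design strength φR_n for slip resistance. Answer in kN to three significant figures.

135 kN

R_n = μ · D_u · h_f · T_b · n_s · n_b = 0.3 × 1.13 × 1.0 × 142 × 1 × 4 = 192.6 kN.
Design strength φR_n = 0.7 × 192.6 = 135 kN.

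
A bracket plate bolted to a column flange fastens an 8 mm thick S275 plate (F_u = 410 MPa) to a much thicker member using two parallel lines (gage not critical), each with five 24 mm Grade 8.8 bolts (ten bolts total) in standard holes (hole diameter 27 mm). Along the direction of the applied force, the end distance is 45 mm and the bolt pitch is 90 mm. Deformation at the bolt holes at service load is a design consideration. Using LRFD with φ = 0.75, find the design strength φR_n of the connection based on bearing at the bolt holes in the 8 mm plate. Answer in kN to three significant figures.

1320 kN

Per bolt r_n = 1.2 l_c t F_u ≤ 2.4 d t F_u; upper limit = 2.4 × 24 × 8 × 410 / 1000 = 188.9 kN.
Edge bolt: l_c = 45 − 27/2 = 31.5 mm → 1.2 × 31.5 × 8 × 410 / 1000 = 124 → r_n = 124 kN.
Interior bolts: l_c = 90 − 27 = 63 mm → 1.2 × 63 × 8 × 410 / 1000 = 248 → r_n = 188.9 kN.
R_n = 2 × 124 + 8 × 188.9 = 1759 kN.
Design strength φR_n = 0.75 × 1759 = 1320 kN.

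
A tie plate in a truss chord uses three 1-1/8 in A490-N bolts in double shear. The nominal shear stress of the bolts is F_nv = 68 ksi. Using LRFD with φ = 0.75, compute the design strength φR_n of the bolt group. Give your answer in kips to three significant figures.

A_b = π × 1.125² / 4 = 0.994 in².
R_n = F_nv · A_b · n · n_s = 68 × 0.994 × 3 × 2 = 405.6 kips.
Design strength φR_n = 0.75 × 405.6 = 304 kips.

304 kips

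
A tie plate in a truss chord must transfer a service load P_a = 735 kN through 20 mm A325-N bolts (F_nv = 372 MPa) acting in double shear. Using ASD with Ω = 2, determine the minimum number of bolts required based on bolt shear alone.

7 bolts

A_b = π·20²/4 = 314.2 mm².
Per-bolt allowable strength R_n/Ω = 372 × 314.2 × 2 / 1000 / 2 = 116.9 kN.
n ≥ 735 / 116.9 = 6.289 → use 7 bolts.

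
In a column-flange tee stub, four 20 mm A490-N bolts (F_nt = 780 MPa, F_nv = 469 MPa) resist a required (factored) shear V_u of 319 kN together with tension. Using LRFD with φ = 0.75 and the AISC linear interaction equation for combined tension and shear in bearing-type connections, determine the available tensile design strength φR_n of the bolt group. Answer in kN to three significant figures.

425 kN

A_b = π·20²/4 = 314.2 mm²; f_rv = 319 × 1000 / (4 × 314.2) = 253.9 MPa.
F'_nt = 1.3 F_nt − (F_nt / φF_nv) f_rv = 1.3·780 − (780/(0.75·469))·253.9 = 451.1 MPa, capped at F_nt → F'_nt = 451.1 MPa.
R_n = F'_nt · A_b · n = 451.1 × 314.2 × 4 / 1000 = 566.9 kN.
Design strength φR_n = 0.75 × 566.9 = 425 kN.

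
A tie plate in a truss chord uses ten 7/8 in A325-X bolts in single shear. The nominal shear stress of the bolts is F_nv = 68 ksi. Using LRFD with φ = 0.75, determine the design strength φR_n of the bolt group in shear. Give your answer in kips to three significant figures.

A_b = π × 0.875² / 4 = 0.6013 in².
R_n = F_nv · A_b · n · n_s = 68 × 0.6013 × 10 × 1 = 408.9 kips.
Design strength φR_n = 0.75 × 408.9 = 307 kips.

307 kips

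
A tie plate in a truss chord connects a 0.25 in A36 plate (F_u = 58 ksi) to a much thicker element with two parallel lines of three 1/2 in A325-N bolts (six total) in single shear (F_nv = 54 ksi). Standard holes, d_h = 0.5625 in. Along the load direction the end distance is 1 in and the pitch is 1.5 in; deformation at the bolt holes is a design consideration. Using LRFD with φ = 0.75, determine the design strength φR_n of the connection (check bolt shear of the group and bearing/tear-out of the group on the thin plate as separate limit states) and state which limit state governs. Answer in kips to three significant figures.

47.7 kips (bolt shear governs)

Bolt shear: A_b = π·0.5²/4 = 0.1963 in²; R_n = 54 × 0.1963 × 6 × 1 = 63.62 kips → 0.75 × 63.62 = 47.7 kips.
Bearing (1.2 l_c t F_u ≤ 2.4 d t F_u): upper limit = 2.4·0.5·0.25·58 = 17.4 kips.
  Edge l_c = 1 − 0.5625/2 = 0.7188 → r_n = 12.51 kips; interior l_c = 1.5 − 0.5625 = 0.9375 → r_n = 16.31 kips.
  R_n,bearing = 2·12.51 + 4·16.31 = 90.26 kips → 0.75 × 90.26 = 67.7 kips.
Bolt shear governs: 47.7 kips.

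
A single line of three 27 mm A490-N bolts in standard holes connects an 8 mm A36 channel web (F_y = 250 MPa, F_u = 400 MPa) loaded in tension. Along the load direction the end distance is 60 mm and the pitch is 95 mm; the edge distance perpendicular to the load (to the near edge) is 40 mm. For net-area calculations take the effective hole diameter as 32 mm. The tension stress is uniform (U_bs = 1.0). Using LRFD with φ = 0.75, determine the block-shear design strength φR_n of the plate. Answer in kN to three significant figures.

283 kN

Shear plane L_v = 60 + 2·95 = 250 mm; A_gv = 250 × 8 = 2000 mm².
A_nv = (250 − 2.5·32) × 8 = 1360 mm².
A_nt = (40 − 0.5·32) × 8 = 192 mm².
0.6 F_u A_nv = 326.4 kN; 0.6 F_y A_gv = 300 kN → shear yielding governs the shear term.
R_n = 300 + 1.0 × 400 × 192 / 1000 = 376.8 kN.
Design strength φR_n = 0.75 × 376.8 = 283 kN.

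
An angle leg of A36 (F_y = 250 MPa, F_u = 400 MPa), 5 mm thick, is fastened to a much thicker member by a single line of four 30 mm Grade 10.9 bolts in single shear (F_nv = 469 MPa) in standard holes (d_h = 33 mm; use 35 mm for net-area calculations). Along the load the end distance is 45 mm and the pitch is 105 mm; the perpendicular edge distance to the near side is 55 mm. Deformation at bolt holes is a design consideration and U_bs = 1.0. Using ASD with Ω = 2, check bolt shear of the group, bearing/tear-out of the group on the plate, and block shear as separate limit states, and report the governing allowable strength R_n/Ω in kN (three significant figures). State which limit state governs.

172 kN (block shear governs)

Bolt shear: A_b = π·30²/4 = 706.9 mm²; R_n = 469 × 706.9 × 4 × 1 / 1000 = 1326 kN → 1326 / 2 = 663 kN.
Bearing: edge l_c = 28.5, r_n = 68.4 kN; interior l_c = 72, r_n = 144 kN; R_n = 68.4 + 3·144 = 500.4 kN → 250 kN.
Block shear: A_gv = 1800, A_nv = 1188, A_nt = 187.5 mm²; R_n = min(0.6F_uA_nv, 0.6F_yA_gv) + U_bs·F_u·A_nt = 345 kN → 172 kN.
Block shear governs: 172 kN.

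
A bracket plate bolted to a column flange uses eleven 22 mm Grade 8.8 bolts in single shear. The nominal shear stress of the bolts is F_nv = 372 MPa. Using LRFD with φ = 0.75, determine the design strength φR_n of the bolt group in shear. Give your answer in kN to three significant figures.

1170 kN

A_b = π × 22² / 4 = 380.1 mm².
R_n = F_nv · A_b · n · n_s = 372 × 380.1 × 11 × 1 / 1000 = 1556 kN.
Design strength φR_n = 0.75 × 1556 = 1170 kN.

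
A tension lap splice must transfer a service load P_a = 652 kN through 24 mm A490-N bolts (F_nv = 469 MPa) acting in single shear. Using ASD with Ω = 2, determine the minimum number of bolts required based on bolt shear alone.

7 bolts

A_b = π·24²/4 = 452.4 mm².
Per-bolt allowable strength R_n/Ω = 469 × 452.4 × 1 / 1000 / 2 = 106.1 kN.
n ≥ 652 / 106.1 = 6.146 → use 7 bolts.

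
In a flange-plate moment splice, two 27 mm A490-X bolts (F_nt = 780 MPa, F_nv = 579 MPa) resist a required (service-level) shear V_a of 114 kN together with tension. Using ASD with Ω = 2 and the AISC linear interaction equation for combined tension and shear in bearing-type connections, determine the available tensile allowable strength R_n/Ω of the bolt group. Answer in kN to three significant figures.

A_b = π·27²/4 = 572.6 mm²; f_rv = 114 × 1000 / (2 × 572.6) = 99.55 MPa.
F'_nt = 1.3 F_nt − (Ω F_nt / F_nv) f_rv = 1.3·780 − (2·780/579)·99.55 = 745.8 MPa, capped at F_nt → F'_nt = 745.8 MPa.
R_n = F'_nt · A_b · n = 745.8 × 572.6 × 2 / 1000 = 854 kN.
Allowable strength R_n/Ω = 854 / 2 = 427 kN.

427 kN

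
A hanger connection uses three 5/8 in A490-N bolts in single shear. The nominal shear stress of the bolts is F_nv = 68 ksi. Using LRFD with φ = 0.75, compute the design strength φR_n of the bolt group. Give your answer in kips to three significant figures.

A_b = π × 0.625² / 4 = 0.3068 in².
R_n = F_nv · A_b · n · n_s = 68 × 0.3068 × 3 × 1 = 62.59 kips.
Design strength φR_n = 0.75 × 62.59 = 46.9 kips.

46.9 kips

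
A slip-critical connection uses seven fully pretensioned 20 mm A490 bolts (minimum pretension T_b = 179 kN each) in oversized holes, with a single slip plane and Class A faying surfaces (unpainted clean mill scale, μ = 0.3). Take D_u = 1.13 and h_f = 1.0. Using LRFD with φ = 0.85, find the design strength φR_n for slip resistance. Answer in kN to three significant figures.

R_n = μ · D_u · h_f · T_b · n_s · n_b = 0.3 × 1.13 × 1.0 × 179 × 1 × 7 = 424.8 kN.
Design strength φR_n = 0.85 × 424.8 = 361 kN.

361 kN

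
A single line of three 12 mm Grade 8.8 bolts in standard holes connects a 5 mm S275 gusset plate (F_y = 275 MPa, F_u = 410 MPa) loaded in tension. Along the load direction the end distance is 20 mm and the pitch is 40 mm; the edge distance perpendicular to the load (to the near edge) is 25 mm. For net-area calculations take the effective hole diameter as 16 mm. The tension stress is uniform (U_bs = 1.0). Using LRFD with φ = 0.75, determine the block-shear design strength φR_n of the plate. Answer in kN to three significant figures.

81.5 kN

Shear plane L_v = 20 + 2·40 = 100 mm; A_gv = 100 × 5 = 500 mm².
A_nv = (100 − 2.5·16) × 5 = 300 mm².
A_nt = (25 − 0.5·16) × 5 = 85 mm².
0.6 F_u A_nv = 73.8 kN; 0.6 F_y A_gv = 82.5 kN → shear rupture governs the shear term.
R_n = 73.8 + 1.0 × 410 × 85 / 1000 = 108.7 kN.
Design strength φR_n = 0.75 × 108.7 = 81.5 kN.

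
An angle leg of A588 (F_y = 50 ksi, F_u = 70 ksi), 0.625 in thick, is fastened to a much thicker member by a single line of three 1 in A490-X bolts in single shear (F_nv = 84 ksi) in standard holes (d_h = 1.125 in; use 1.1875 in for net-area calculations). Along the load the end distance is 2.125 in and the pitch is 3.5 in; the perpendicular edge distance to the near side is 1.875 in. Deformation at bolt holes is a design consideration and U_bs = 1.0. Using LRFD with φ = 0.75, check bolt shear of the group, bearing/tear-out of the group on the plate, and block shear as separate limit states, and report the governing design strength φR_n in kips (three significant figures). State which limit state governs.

Bolt shear: A_b = π·1²/4 = 0.7854 in²; R_n = 84 × 0.7854 × 3 × 1 = 197.9 kips → 0.75 × 197.9 = 148 kips.
Bearing: edge l_c = 1.562, r_n = 82.03 kips; interior l_c = 2.375, r_n = 105 kips; R_n = 82.03 + 2·105 = 292 kips → 219 kips.
Block shear: A_gv = 5.703, A_nv = 3.848, A_nt = 0.8008 in²; R_n = min(0.6F_uA_nv, 0.6F_yA_gv) + U_bs·F_u·A_nt = 217.7 kips → 163 kips.
Bolt shear governs: 148 kips.

148 kips (bolt shear governs)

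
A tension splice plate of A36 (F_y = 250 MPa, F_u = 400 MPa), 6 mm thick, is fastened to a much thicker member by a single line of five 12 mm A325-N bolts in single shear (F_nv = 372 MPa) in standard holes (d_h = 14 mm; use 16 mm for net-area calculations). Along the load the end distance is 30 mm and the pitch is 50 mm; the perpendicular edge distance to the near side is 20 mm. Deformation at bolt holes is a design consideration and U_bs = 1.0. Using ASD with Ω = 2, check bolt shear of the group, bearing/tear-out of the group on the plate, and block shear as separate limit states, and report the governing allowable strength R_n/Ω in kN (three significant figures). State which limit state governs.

105 kN (bolt shear governs)

Bolt shear: A_b = π·12²/4 = 113.1 mm²; R_n = 372 × 113.1 × 5 × 1 / 1000 = 210.4 kN → 210.4 / 2 = 105 kN.
Bearing: edge l_c = 23, r_n = 66.24 kN; interior l_c = 36, r_n = 69.12 kN; R_n = 66.24 + 4·69.12 = 342.7 kN → 171 kN.
Block shear: A_gv = 1380, A_nv = 948, A_nt = 72 mm²; R_n = min(0.6F_uA_nv, 0.6F_yA_gv) + U_bs·F_u·A_nt = 235.8 kN → 118 kN.
Bolt shear governs: 105 kN.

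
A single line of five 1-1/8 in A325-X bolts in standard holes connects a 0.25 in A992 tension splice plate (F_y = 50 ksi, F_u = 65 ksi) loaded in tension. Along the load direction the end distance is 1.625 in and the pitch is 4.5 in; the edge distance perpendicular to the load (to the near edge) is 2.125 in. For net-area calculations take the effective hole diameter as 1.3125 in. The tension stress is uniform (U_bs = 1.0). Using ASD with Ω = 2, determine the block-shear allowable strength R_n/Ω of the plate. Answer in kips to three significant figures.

Shear plane L_v = 1.625 + 4·4.5 = 19.62 in; A_gv = 19.62 × 0.25 = 4.906 in².
A_nv = (19.62 − 4.5·1.3125) × 0.25 = 3.43 in².
A_nt = (2.125 − 0.5·1.3125) × 0.25 = 0.3672 in².
0.6 F_u A_nv = 133.8 kips; 0.6 F_y A_gv = 147.2 kips → shear rupture governs the shear term.
R_n = 133.8 + 1.0 × 65 × 0.3672 = 157.6 kips.
Allowable strength R_n/Ω = 157.6 / 2 = 78.8 kips.

78.8 kips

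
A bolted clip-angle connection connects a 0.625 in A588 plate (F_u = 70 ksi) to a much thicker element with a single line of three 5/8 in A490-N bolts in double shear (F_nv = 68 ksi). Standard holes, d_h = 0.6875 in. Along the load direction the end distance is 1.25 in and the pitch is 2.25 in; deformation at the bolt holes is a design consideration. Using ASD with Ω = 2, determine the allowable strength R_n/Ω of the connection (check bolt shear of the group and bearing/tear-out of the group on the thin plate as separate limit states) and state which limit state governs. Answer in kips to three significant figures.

Bolt shear: A_b = π·0.625²/4 = 0.3068 in²; R_n = 68 × 0.3068 × 3 × 2 = 125.2 kips → 125.2 / 2 = 62.6 kips.
Bearing (1.2 l_c t F_u ≤ 2.4 d t F_u): upper limit = 2.4·0.625·0.625·70 = 65.62 kips.
  Edge l_c = 1.25 − 0.6875/2 = 0.9062 → r_n = 47.58 kips; interior l_c = 2.25 − 0.6875 = 1.562 → r_n = 65.62 kips.
  R_n,bearing = 1·47.58 + 2·65.62 = 178.8 kips → 178.8 / 2 = 89.4 kips.
Bolt shear governs: 62.6 kips.

62.6 kips (bolt shear governs)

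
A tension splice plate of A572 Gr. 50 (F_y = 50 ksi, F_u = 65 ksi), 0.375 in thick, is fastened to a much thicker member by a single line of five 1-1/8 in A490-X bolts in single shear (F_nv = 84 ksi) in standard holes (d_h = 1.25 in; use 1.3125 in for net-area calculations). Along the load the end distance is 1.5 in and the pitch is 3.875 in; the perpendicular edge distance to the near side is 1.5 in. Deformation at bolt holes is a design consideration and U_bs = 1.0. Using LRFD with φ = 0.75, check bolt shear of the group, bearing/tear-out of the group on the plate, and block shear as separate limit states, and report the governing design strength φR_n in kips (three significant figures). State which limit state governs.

Bolt shear: A_b = π·1.125²/4 = 0.994 in²; R_n = 84 × 0.994 × 5 × 1 = 417.5 kips → 0.75 × 417.5 = 313 kips.
Bearing: edge l_c = 0.875, r_n = 25.59 kips; interior l_c = 2.625, r_n = 65.81 kips; R_n = 25.59 + 4·65.81 = 288.8 kips → 217 kips.
Block shear: A_gv = 6.375, A_nv = 4.16, A_nt = 0.3164 in²; R_n = min(0.6F_uA_nv, 0.6F_yA_gv) + U_bs·F_u·A_nt = 182.8 kips → 137 kips.
Block shear governs: 137 kips.

137 kips (block shear governs)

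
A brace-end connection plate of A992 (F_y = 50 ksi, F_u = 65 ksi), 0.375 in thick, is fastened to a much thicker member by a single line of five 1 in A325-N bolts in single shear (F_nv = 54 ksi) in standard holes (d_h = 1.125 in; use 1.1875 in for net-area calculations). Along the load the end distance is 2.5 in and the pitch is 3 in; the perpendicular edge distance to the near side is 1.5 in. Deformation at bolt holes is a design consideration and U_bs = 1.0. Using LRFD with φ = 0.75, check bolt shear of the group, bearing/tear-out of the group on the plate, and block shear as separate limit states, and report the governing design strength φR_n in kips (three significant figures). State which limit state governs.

117 kips (block shear governs)

Bolt shear: A_b = π·1²/4 = 0.7854 in²; R_n = 54 × 0.7854 × 5 × 1 = 212.1 kips → 0.75 × 212.1 = 159 kips.
Bearing: edge l_c = 1.938, r_n = 56.67 kips; interior l_c = 1.875, r_n = 54.84 kips; R_n = 56.67 + 4·54.84 = 276 kips → 207 kips.
Block shear: A_gv = 5.438, A_nv = 3.434, A_nt = 0.3398 in²; R_n = min(0.6F_uA_nv, 0.6F_yA_gv) + U_bs·F_u·A_nt = 156 kips → 117 kips.
Block shear governs: 117 kips.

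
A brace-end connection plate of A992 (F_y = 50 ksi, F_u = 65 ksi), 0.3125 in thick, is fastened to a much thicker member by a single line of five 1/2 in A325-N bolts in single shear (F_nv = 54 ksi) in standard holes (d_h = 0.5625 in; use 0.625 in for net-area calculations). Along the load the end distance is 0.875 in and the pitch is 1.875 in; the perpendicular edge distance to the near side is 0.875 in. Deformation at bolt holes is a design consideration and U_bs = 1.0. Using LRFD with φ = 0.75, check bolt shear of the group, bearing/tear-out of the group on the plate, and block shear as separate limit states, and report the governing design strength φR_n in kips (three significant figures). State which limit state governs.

39.8 kips (bolt shear governs)

Bolt shear: A_b = π·0.5²/4 = 0.1963 in²; R_n = 54 × 0.1963 × 5 × 1 = 53.01 kips → 0.75 × 53.01 = 39.8 kips.
Bearing: edge l_c = 0.5938, r_n = 14.47 kips; interior l_c = 1.312, r_n = 24.38 kips; R_n = 14.47 + 4·24.38 = 112 kips → 84 kips.
Block shear: A_gv = 2.617, A_nv = 1.738, A_nt = 0.1758 in²; R_n = min(0.6F_uA_nv, 0.6F_yA_gv) + U_bs·F_u·A_nt = 79.22 kips → 59.4 kips.
Bolt shear governs: 39.8 kips.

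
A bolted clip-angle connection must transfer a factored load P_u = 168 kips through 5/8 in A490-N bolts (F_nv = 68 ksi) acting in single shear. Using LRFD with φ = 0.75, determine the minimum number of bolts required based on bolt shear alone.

A_b = π·0.625²/4 = 0.3068 in².
Per-bolt design strength φR_n = 0.75 × 68 × 0.3068 × 1 = 15.65 kips.
n ≥ 168 / 15.65 = 10.74 → use 11 bolts.

11 bolts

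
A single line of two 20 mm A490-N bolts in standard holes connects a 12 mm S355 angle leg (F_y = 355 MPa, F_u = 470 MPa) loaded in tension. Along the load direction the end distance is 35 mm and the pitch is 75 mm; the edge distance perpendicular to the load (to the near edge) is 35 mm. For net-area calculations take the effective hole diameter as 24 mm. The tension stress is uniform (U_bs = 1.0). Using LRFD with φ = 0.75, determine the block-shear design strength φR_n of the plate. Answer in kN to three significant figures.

285 kN

Shear plane L_v = 35 + 1·75 = 110 mm; A_gv = 110 × 12 = 1320 mm².
A_nv = (110 − 1.5·24) × 12 = 888 mm².
A_nt = (35 − 0.5·24) × 12 = 276 mm².
0.6 F_u A_nv = 250.4 kN; 0.6 F_y A_gv = 281.2 kN → shear rupture governs the shear term.
R_n = 250.4 + 1.0 × 470 × 276 / 1000 = 380.1 kN.
Design strength φR_n = 0.75 × 380.1 = 285 kN.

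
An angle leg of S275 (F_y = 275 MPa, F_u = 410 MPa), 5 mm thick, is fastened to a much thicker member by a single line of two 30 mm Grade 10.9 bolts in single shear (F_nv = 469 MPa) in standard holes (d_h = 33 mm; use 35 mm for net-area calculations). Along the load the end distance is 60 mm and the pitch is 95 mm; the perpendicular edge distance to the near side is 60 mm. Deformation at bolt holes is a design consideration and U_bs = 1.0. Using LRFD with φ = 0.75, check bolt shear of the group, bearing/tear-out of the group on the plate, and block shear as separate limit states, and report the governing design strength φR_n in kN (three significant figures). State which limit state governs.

160 kN (block shear governs)

Bolt shear: A_b = π·30²/4 = 706.9 mm²; R_n = 469 × 706.9 × 2 × 1 / 1000 = 663 kN → 0.75 × 663 = 497 kN.
Bearing: edge l_c = 43.5, r_n = 107 kN; interior l_c = 62, r_n = 147.6 kN; R_n = 107 + 1·147.6 = 254.6 kN → 191 kN.
Block shear: A_gv = 775, A_nv = 512.5, A_nt = 212.5 mm²; R_n = min(0.6F_uA_nv, 0.6F_yA_gv) + U_bs·F_u·A_nt = 213.2 kN → 160 kN.
Block shear governs: 160 kN.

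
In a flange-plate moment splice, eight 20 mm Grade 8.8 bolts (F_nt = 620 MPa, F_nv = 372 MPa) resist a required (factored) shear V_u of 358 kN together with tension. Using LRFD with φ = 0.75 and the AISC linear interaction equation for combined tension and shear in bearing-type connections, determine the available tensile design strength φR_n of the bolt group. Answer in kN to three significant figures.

A_b = π·20²/4 = 314.2 mm²; f_rv = 358 × 1000 / (8 × 314.2) = 142.4 MPa.
F'_nt = 1.3 F_nt − (F_nt / φF_nv) f_rv = 1.3·620 − (620/(0.75·372))·142.4 = 489.5 MPa, capped at F_nt → F'_nt = 489.5 MPa.
R_n = F'_nt · A_b · n = 489.5 × 314.2 × 8 / 1000 = 1230 kN.
Design strength φR_n = 0.75 × 1230 = 923 kN.

923 kN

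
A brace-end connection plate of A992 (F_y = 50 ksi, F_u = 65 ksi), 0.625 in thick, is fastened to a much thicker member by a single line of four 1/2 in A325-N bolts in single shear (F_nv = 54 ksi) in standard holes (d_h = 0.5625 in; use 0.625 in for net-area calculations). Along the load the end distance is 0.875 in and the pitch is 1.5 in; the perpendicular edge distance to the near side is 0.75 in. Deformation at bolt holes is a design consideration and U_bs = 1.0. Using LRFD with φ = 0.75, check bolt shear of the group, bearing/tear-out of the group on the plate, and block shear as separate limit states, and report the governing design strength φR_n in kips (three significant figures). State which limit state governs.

Bolt shear: A_b = π·0.5²/4 = 0.1963 in²; R_n = 54 × 0.1963 × 4 × 1 = 42.41 kips → 0.75 × 42.41 = 31.8 kips.
Bearing: edge l_c = 0.5938, r_n = 28.95 kips; interior l_c = 0.9375, r_n = 45.7 kips; R_n = 28.95 + 3·45.7 = 166.1 kips → 125 kips.
Block shear: A_gv = 3.359, A_nv = 1.992, A_nt = 0.2734 in²; R_n = min(0.6F_uA_nv, 0.6F_yA_gv) + U_bs·F_u·A_nt = 95.47 kips → 71.6 kips.
Bolt shear governs: 31.8 kips.

31.8 kips (bolt shear governs)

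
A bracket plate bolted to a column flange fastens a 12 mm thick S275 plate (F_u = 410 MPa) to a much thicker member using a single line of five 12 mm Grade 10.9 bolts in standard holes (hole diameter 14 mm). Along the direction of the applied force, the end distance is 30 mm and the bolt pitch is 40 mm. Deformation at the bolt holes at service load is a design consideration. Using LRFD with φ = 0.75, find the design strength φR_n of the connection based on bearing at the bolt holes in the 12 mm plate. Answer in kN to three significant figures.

Per bolt r_n = 1.2 l_c t F_u ≤ 2.4 d t F_u; upper limit = 2.4 × 12 × 12 × 410 / 1000 = 141.7 kN.
Edge bolt: l_c = 30 − 14/2 = 23 mm → 1.2 × 23 × 12 × 410 / 1000 = 135.8 → r_n = 135.8 kN.
Interior bolts: l_c = 40 − 14 = 26 mm → 1.2 × 26 × 12 × 410 / 1000 = 153.5 → r_n = 141.7 kN.
R_n = 1 × 135.8 + 4 × 141.7 = 702.6 kN.
Design strength φR_n = 0.75 × 702.6 = 527 kN.

527 kN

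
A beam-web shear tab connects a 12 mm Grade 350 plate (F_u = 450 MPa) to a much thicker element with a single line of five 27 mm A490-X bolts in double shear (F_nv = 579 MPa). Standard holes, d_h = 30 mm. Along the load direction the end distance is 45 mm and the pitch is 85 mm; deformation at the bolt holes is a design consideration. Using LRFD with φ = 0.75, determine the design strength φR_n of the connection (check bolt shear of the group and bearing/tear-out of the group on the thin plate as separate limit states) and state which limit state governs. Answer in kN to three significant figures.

1200 kN (bearing governs)

Bolt shear: A_b = π·27²/4 = 572.6 mm²; R_n = 579 × 572.6 × 5 × 2 / 1000 = 3315 kN → 0.75 × 3315 = 2490 kN.
Bearing (1.2 l_c t F_u ≤ 2.4 d t F_u): upper limit = 2.4·27·12·450 / 1000 = 349.9 kN.
  Edge l_c = 45 − 30/2 = 30 → r_n = 194.4 kN; interior l_c = 85 − 30 = 55 → r_n = 349.9 kN.
  R_n,bearing = 1·194.4 + 4·349.9 = 1594 kN → 0.75 × 1594 = 1200 kN.
Bearing governs: 1200 kN.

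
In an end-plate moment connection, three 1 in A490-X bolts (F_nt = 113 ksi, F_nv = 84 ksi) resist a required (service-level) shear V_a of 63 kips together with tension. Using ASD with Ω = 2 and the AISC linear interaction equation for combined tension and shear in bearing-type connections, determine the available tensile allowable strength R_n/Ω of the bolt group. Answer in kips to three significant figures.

A_b = π·1²/4 = 0.7854 in²; f_rv = 63 / (3 × 0.7854) = 26.74 ksi.
F'_nt = 1.3 F_nt − (Ω F_nt / F_nv) f_rv = 1.3·113 − (2·113/84)·26.74 = 74.96 ksi, capped at F_nt → F'_nt = 74.96 ksi.
R_n = F'_nt · A_b · n = 74.96 × 0.7854 × 3 = 176.6 kips.
Allowable strength R_n/Ω = 176.6 / 2 = 88.3 kips.

88.3 kips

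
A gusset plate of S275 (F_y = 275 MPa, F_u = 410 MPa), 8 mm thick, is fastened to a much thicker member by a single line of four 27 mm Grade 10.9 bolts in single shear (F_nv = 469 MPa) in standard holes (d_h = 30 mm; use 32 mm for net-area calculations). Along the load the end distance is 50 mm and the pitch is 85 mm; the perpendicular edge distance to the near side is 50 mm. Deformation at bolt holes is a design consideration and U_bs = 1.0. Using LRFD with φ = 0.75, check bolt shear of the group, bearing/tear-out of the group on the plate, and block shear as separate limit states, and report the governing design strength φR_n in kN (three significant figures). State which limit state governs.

Bolt shear: A_b = π·27²/4 = 572.6 mm²; R_n = 469 × 572.6 × 4 × 1 / 1000 = 1074 kN → 0.75 × 1074 = 806 kN.
Bearing: edge l_c = 35, r_n = 137.8 kN; interior l_c = 55, r_n = 212.5 kN; R_n = 137.8 + 3·212.5 = 775.4 kN → 582 kN.
Block shear: A_gv = 2440, A_nv = 1544, A_nt = 272 mm²; R_n = min(0.6F_uA_nv, 0.6F_yA_gv) + U_bs·F_u·A_nt = 491.3 kN → 369 kN.
Block shear governs: 369 kN.

369 kN (block shear governs)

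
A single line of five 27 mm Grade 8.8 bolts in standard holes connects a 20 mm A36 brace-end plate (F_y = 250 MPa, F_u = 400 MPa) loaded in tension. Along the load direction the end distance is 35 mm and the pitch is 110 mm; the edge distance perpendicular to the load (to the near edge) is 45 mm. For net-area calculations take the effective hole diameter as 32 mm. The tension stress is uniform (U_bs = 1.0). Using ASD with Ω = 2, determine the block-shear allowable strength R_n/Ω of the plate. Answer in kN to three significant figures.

Shear plane L_v = 35 + 4·110 = 475 mm; A_gv = 475 × 20 = 9500 mm².
A_nv = (475 − 4.5·32) × 20 = 6620 mm².
A_nt = (45 − 0.5·32) × 20 = 580 mm².
0.6 F_u A_nv = 1589 kN; 0.6 F_y A_gv = 1425 kN → shear yielding governs the shear term.
R_n = 1425 + 1.0 × 400 × 580 / 1000 = 1657 kN.
Allowable strength R_n/Ω = 1657 / 2 = 828 kN.

828 kN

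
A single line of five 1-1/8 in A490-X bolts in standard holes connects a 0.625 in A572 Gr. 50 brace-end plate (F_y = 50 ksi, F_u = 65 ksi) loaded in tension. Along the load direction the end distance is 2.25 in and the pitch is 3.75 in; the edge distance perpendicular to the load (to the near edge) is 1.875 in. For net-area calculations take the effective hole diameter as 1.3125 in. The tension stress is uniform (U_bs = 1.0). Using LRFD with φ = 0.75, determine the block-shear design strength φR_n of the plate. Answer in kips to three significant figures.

245 kips

Shear plane L_v = 2.25 + 4·3.75 = 17.25 in; A_gv = 17.25 × 0.625 = 10.78 in².
A_nv = (17.25 − 4.5·1.3125) × 0.625 = 7.09 in².
A_nt = (1.875 − 0.5·1.3125) × 0.625 = 0.7617 in².
0.6 F_u A_nv = 276.5 kips; 0.6 F_y A_gv = 323.4 kips → shear rupture governs the shear term.
R_n = 276.5 + 1.0 × 65 × 0.7617 = 326 kips.
Design strength φR_n = 0.75 × 326 = 245 kips.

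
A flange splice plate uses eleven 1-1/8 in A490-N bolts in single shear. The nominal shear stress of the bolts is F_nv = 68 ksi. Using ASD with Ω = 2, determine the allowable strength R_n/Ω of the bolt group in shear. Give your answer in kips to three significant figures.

372 kips

A_b = π × 1.125² / 4 = 0.994 in².
R_n = F_nv · A_b · n · n_s = 68 × 0.994 × 11 × 1 = 743.5 kips.
Allowable strength R_n/Ω = 743.5 / 2 = 372 kips.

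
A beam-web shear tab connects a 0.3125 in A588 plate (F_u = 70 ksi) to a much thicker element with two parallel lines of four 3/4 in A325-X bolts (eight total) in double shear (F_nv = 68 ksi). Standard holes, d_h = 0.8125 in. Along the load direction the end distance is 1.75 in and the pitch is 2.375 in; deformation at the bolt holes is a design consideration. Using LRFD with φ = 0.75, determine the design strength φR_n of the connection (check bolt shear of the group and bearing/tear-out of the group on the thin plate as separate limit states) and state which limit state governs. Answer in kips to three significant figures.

Bolt shear: A_b = π·0.75²/4 = 0.4418 in²; R_n = 68 × 0.4418 × 8 × 2 = 480.7 kips → 0.75 × 480.7 = 360 kips.
Bearing (1.2 l_c t F_u ≤ 2.4 d t F_u): upper limit = 2.4·0.75·0.3125·70 = 39.38 kips.
  Edge l_c = 1.75 − 0.8125/2 = 1.344 → r_n = 35.27 kips; interior l_c = 2.375 − 0.8125 = 1.562 → r_n = 39.38 kips.
  R_n,bearing = 2·35.27 + 6·39.38 = 306.8 kips → 0.75 × 306.8 = 230 kips.
Bearing governs: 230 kips.

230 kips (bearing governs)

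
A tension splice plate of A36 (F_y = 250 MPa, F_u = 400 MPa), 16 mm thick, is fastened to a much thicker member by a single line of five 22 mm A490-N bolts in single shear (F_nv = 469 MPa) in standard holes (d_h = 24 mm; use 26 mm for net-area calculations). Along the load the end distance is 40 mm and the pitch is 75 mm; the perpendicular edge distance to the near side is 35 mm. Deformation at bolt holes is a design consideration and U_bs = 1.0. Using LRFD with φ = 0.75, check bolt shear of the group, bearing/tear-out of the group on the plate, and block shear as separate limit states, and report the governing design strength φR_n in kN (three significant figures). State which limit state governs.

669 kN (bolt shear governs)

Bolt shear: A_b = π·22²/4 = 380.1 mm²; R_n = 469 × 380.1 × 5 × 1 / 1000 = 891.4 kN → 0.75 × 891.4 = 669 kN.
Bearing: edge l_c = 28, r_n = 215 kN; interior l_c = 51, r_n = 337.9 kN; R_n = 215 + 4·337.9 = 1567 kN → 1180 kN.
Block shear: A_gv = 5440, A_nv = 3568, A_nt = 352 mm²; R_n = min(0.6F_uA_nv, 0.6F_yA_gv) + U_bs·F_u·A_nt = 956.8 kN → 718 kN.
Bolt shear governs: 669 kN.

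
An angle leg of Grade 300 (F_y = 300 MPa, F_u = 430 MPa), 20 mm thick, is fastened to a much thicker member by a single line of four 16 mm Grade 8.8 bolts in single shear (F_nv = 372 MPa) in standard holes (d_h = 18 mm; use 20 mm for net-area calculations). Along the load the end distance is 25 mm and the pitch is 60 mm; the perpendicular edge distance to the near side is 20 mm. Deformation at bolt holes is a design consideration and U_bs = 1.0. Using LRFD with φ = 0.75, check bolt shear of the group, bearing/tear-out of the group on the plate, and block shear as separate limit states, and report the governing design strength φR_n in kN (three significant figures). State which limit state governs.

Bolt shear: A_b = π·16²/4 = 201.1 mm²; R_n = 372 × 201.1 × 4 × 1 / 1000 = 299.2 kN → 0.75 × 299.2 = 224 kN.
Bearing: edge l_c = 16, r_n = 165.1 kN; interior l_c = 42, r_n = 330.2 kN; R_n = 165.1 + 3·330.2 = 1156 kN → 867 kN.
Block shear: A_gv = 4100, A_nv = 2700, A_nt = 200 mm²; R_n = min(0.6F_uA_nv, 0.6F_yA_gv) + U_bs·F_u·A_nt = 782.6 kN → 587 kN.
Bolt shear governs: 224 kN.

224 kN (bolt shear governs)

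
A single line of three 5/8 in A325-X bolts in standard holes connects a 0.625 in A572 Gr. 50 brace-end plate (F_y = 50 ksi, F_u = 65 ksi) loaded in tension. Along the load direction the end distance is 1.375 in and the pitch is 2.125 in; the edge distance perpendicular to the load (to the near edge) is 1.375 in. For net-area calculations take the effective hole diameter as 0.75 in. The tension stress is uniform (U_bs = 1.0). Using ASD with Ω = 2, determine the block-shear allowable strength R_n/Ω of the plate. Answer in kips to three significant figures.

66 kips

Shear plane L_v = 1.375 + 2·2.125 = 5.625 in; A_gv = 5.625 × 0.625 = 3.516 in².
A_nv = (5.625 − 2.5·0.75) × 0.625 = 2.344 in².
A_nt = (1.375 − 0.5·0.75) × 0.625 = 0.625 in².
0.6 F_u A_nv = 91.41 kips; 0.6 F_y A_gv = 105.5 kips → shear rupture governs the shear term.
R_n = 91.41 + 1.0 × 65 × 0.625 = 132 kips.
Allowable strength R_n/Ω = 132 / 2 = 66 kips.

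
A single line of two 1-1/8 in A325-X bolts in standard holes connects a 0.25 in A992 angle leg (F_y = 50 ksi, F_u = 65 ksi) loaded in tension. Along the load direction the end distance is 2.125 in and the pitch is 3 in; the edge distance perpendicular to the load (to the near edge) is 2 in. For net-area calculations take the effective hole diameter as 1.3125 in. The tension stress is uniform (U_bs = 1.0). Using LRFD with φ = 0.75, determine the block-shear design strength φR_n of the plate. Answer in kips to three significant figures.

39.5 kips

Shear plane L_v = 2.125 + 1·3 = 5.125 in; A_gv = 5.125 × 0.25 = 1.281 in².
A_nv = (5.125 − 1.5·1.3125) × 0.25 = 0.7891 in².
A_nt = (2 − 0.5·1.3125) × 0.25 = 0.3359 in².
0.6 F_u A_nv = 30.77 kips; 0.6 F_y A_gv = 38.44 kips → shear rupture governs the shear term.
R_n = 30.77 + 1.0 × 65 × 0.3359 = 52.61 kips.
Design strength φR_n = 0.75 × 52.61 = 39.5 kips.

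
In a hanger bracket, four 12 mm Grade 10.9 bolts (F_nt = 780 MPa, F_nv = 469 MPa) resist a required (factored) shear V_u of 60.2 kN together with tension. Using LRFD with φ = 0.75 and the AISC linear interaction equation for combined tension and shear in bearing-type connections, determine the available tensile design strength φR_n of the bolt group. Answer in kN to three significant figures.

A_b = π·12²/4 = 113.1 mm²; f_rv = 60.2 × 1000 / (4 × 113.1) = 133.1 MPa.
F'_nt = 1.3 F_nt − (F_nt / φF_nv) f_rv = 1.3·780 − (780/(0.75·469))·133.1 = 718.9 MPa, capped at F_nt → F'_nt = 718.9 MPa.
R_n = F'_nt · A_b · n = 718.9 × 113.1 × 4 / 1000 = 325.2 kN.
Design strength φR_n = 0.75 × 325.2 = 244 kN.

244 kN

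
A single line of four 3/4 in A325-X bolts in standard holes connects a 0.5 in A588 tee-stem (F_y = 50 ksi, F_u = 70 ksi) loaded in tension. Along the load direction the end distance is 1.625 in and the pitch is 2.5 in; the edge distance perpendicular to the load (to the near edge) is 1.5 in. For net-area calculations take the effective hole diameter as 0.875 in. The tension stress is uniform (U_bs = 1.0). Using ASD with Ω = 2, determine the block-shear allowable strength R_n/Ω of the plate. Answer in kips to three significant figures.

Shear plane L_v = 1.625 + 3·2.5 = 9.125 in; A_gv = 9.125 × 0.5 = 4.562 in².
A_nv = (9.125 − 3.5·0.875) × 0.5 = 3.031 in².
A_nt = (1.5 − 0.5·0.875) × 0.5 = 0.5312 in².
0.6 F_u A_nv = 127.3 kips; 0.6 F_y A_gv = 136.9 kips → shear rupture governs the shear term.
R_n = 127.3 + 1.0 × 70 × 0.5312 = 164.5 kips.
Allowable strength R_n/Ω = 164.5 / 2 = 82.2 kips.

82.2 kips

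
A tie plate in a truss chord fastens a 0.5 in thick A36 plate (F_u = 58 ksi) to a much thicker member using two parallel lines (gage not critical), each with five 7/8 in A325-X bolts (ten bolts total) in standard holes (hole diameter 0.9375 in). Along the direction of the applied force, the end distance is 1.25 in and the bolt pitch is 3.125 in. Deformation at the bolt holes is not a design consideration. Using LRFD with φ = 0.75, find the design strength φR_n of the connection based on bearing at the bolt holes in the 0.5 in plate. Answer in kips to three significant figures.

Per bolt r_n = 1.5 l_c t F_u ≤ 3.0 d t F_u; upper limit = 3.0 × 0.875 × 0.5 × 58 = 76.12 kips.
Edge bolt: l_c = 1.25 − 0.9375/2 = 0.7812 in → 1.5 × 0.7812 × 0.5 × 58 = 33.98 → r_n = 33.98 kips.
Interior bolts: l_c = 3.125 − 0.9375 = 2.188 in → 1.5 × 2.188 × 0.5 × 58 = 95.16 → r_n = 76.12 kips.
R_n = 2 × 33.98 + 8 × 76.12 = 677 kips.
Design strength φR_n = 0.75 × 677 = 508 kips.

508 kips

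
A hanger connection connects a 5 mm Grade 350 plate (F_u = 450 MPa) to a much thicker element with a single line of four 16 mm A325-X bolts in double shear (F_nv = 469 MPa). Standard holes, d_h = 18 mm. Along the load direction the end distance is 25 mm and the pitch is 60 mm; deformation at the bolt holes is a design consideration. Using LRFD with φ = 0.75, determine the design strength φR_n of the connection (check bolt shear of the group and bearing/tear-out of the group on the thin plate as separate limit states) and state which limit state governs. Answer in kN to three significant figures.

Bolt shear: A_b = π·16²/4 = 201.1 mm²; R_n = 469 × 201.1 × 4 × 2 / 1000 = 754.4 kN → 0.75 × 754.4 = 566 kN.
Bearing (1.2 l_c t F_u ≤ 2.4 d t F_u): upper limit = 2.4·16·5·450 / 1000 = 86.4 kN.
  Edge l_c = 25 − 18/2 = 16 → r_n = 43.2 kN; interior l_c = 60 − 18 = 42 → r_n = 86.4 kN.
  R_n,bearing = 1·43.2 + 3·86.4 = 302.4 kN → 0.75 × 302.4 = 227 kN.
Bearing governs: 227 kN.

227 kN (bearing governs)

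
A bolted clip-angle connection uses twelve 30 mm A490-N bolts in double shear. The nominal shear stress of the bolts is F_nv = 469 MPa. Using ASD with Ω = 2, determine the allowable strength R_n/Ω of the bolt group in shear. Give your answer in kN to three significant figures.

3980 kN

A_b = π × 30² / 4 = 706.9 mm².
R_n = F_nv · A_b · n · n_s = 469 × 706.9 × 12 × 2 / 1000 = 7956 kN.
Allowable strength R_n/Ω = 7956 / 2 = 3980 kN.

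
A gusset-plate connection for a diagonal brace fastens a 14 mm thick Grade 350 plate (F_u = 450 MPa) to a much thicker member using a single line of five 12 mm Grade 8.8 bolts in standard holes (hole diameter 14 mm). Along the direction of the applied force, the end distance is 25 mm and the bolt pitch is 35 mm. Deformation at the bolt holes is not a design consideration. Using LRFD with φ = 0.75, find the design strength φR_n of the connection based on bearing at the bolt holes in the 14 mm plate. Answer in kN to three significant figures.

723 kN

Per bolt r_n = 1.5 l_c t F_u ≤ 3.0 d t F_u; upper limit = 3.0 × 12 × 14 × 450 / 1000 = 226.8 kN.
Edge bolt: l_c = 25 − 14/2 = 18 mm → 1.5 × 18 × 14 × 450 / 1000 = 170.1 → r_n = 170.1 kN.
Interior bolts: l_c = 35 − 14 = 21 mm → 1.5 × 21 × 14 × 450 / 1000 = 198.5 → r_n = 198.5 kN.
R_n = 1 × 170.1 + 4 × 198.5 = 963.9 kN.
Design strength φR_n = 0.75 × 963.9 = 723 kN.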